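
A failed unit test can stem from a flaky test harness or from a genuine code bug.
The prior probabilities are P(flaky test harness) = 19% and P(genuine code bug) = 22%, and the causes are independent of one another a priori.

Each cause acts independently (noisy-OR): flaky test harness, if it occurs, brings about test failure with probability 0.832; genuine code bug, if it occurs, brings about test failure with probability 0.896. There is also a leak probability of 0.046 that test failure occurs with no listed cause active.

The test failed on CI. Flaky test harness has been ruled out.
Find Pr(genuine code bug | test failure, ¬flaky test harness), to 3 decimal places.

Under noisy-OR, P(test failure | causes) = 1 − (1−0.046)·∏(1−qᵢ) over the active causes.
Numerator (weight on configurations with genuine code bug): 0.900784·0.22 = 0.198172
Normalizer over all consistent configurations: 0.046·0.78 + 0.900784·0.22 = 0.234052
P(genuine code bug | test failure, ¬flaky test harness) = 0.198172/0.234052 ≈ 0.847

Pr(genuine code bug | test failure, ¬flaky test harness) ≈ 0.847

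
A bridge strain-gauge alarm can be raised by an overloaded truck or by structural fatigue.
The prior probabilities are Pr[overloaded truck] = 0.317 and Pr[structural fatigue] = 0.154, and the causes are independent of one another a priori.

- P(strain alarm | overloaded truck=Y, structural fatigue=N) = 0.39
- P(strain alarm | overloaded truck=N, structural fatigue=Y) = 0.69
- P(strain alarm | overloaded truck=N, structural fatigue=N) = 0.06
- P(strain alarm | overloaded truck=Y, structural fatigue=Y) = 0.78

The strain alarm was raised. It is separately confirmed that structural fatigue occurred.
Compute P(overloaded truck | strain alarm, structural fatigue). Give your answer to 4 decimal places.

P(overloaded truck | strain alarm, structural fatigue) ≈ 0.3441

Weight on overloaded truck=true, given the evidence: 0.78×0.317 = 0.247260
Denominator P(strain alarm | structural fatigue): 0.69×0.683 + 0.78×0.317 = 0.718530
P(overloaded truck | strain alarm, structural fatigue) = 0.247260/0.718530 ≈ 0.3441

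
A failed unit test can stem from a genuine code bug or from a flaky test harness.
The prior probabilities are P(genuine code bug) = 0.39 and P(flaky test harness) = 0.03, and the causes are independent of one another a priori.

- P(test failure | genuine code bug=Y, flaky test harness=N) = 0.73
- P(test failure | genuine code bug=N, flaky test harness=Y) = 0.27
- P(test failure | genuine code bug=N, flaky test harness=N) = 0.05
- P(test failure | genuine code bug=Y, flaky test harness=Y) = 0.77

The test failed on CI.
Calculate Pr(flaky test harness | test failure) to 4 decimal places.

Numerator (weight on configurations with flaky test harness): 0.004941 + 0.009009 = 0.013950
Denominator P(test failure): 0.05·0.61·0.97 + 0.27·0.61·0.03 + 0.73·0.39·0.97 + 0.77·0.39·0.03 = 0.319694
P(flaky test harness | test failure) = 0.013950/0.319694 ≈ 0.0436

Pr(flaky test harness | test failure) ≈ 0.0436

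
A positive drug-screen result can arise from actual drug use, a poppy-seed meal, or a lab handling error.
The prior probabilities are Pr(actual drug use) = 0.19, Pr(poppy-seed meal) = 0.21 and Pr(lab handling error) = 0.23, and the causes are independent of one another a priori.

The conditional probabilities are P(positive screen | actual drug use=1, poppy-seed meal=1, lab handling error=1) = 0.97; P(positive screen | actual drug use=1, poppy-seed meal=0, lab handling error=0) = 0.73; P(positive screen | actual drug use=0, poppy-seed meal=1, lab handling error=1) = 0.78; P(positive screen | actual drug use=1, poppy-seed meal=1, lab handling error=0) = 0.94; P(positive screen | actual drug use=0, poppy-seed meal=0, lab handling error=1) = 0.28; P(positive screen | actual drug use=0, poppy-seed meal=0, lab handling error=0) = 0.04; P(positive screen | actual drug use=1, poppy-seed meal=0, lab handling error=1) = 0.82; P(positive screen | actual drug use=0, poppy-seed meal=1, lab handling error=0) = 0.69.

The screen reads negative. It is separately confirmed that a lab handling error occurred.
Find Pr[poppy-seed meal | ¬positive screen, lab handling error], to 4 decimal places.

Pr[poppy-seed meal | ¬positive screen, lab handling error] ≈ 0.0734

For the numerator, keep only poppy-seed meal=true terms: 0.037422 + 0.001197 = 0.038619
Denominator P(¬positive screen | lab handling error): 0.72×0.81×0.79 + 0.22×0.81×0.21 + 0.18×0.19×0.79 + 0.03×0.19×0.21 = 0.526365
Posterior = 0.038619 / 0.526365 ≈ 0.0734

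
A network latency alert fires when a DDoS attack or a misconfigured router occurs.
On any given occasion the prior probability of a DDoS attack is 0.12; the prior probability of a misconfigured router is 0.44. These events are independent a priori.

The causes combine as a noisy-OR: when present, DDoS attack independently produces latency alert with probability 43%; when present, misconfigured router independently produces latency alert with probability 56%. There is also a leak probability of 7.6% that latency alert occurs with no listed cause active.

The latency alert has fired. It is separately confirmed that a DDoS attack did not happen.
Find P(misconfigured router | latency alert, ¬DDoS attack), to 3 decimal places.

P(misconfigured router | latency alert, ¬DDoS attack) ≈ 0.860

Under noisy-OR, P(latency alert | causes) = 1 − (1−0.076)·∏(1−qᵢ) over the active causes.
Weight on misconfigured router=true, given the evidence: 0.59344·0.44 = 0.261114
The normalizing constant is 0.076·0.56 + 0.59344·0.44 = 0.303674
Posterior = 0.261114 / 0.303674 ≈ 0.860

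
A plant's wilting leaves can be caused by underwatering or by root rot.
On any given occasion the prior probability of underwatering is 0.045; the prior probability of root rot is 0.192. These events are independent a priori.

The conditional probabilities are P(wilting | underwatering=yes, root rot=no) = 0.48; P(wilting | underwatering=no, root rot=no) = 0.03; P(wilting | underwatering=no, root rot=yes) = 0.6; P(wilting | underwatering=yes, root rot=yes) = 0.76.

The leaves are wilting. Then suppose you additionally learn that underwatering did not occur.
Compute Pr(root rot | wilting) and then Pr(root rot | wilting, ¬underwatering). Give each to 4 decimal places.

By total probability over the 4 (underwatering, root rot) configurations:
  P(wilting) = 0.03×0.955×0.808 + 0.6×0.955×0.192 + 0.48×0.045×0.808 + 0.76×0.045×0.192
        = 0.023149 + 0.110016 + 0.017453 + 0.006566 = 0.157184
Configurations with root rot contribute 0.116582, so
  P(root rot | wilting) = 0.116582 / 0.157184 ≈ 0.7417

With the extra evidence:
Enumerate both values of root rot and weight by the priors:
  P(wilting | ¬underwatering) = 0.03×0.808 + 0.6×0.192
        = 0.024240 + 0.115200 = 0.139440
The terms with root rot present sum to 0.115200, so
  P(root rot | wilting, ¬underwatering) = 0.115200 / 0.139440 ≈ 0.8262
With underwatering excluded, root rot must carry more of the explanatory weight for the wilting.

Pr(root rot | wilting) ≈ 0.7417; Pr(root rot | wilting, ¬underwatering) ≈ 0.8262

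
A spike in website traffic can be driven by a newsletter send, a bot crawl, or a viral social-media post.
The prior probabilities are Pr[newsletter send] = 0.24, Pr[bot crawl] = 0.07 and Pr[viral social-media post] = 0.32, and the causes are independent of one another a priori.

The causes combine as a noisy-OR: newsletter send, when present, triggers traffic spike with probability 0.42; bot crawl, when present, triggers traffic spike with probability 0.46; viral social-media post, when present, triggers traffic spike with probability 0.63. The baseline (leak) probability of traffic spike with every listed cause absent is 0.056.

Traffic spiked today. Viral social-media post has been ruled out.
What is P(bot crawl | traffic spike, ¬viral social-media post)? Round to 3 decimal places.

Under noisy-OR, P(traffic spike | causes) = 1 − (1−0.056)·∏(1−qᵢ) over the active causes.
Weight on bot crawl=true, given the evidence: 0.026081 + 0.011833 = 0.037914
Denominator P(traffic spike | ¬viral social-media post): 0.056×0.76×0.93 + 0.49024×0.76×0.07 + 0.45248×0.24×0.93 + 0.704339×0.24×0.07 = 0.178489
P(bot crawl | traffic spike, ¬viral social-media post) = 0.037914/0.178489 ≈ 0.212

P(bot crawl | traffic spike, ¬viral social-media post) ≈ 0.212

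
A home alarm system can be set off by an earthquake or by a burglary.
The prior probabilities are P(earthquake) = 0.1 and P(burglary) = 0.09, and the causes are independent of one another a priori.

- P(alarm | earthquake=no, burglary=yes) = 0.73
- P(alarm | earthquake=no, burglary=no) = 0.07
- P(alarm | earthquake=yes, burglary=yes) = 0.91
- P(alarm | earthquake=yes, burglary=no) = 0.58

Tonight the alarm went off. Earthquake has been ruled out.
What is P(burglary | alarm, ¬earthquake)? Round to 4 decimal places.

P(alarm | ¬earthquake) = 0.07·0.91 + 0.73·0.09 = 0.063700 + 0.065700 = 0.129400
Restricting to configurations with burglary present: 0.73·0.09 = 0.065700.
Hence the posterior is 0.065700/0.129400 ≈ 0.5077.

P(burglary | alarm, ¬earthquake) ≈ 0.5077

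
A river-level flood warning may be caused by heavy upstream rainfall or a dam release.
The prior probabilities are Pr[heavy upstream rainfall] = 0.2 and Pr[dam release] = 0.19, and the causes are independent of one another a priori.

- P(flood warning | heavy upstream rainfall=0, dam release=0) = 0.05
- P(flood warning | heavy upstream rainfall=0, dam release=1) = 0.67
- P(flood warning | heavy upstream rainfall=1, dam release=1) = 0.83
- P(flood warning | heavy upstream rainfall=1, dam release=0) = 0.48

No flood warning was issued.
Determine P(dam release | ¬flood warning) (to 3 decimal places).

P(dam release | ¬flood warning) ≈ 0.075

Weight on dam release=true, given the evidence: 0.050160 + 0.006460 = 0.056620
Normalizer over all consistent configurations: 0.95*0.8*0.81 + 0.33*0.8*0.19 + 0.52*0.2*0.81 + 0.17*0.2*0.19 = 0.756460
Posterior = 0.056620 / 0.756460 ≈ 0.075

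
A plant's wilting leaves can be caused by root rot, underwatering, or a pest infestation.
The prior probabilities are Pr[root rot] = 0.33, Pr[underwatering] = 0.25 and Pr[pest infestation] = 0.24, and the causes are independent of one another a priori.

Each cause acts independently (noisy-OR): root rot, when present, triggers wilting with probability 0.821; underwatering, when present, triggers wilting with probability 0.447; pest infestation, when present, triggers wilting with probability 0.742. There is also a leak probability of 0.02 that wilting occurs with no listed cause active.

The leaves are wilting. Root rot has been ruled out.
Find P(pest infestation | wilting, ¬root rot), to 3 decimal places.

P(pest infestation | wilting, ¬root rot) ≈ 0.654

Under noisy-OR, P(wilting | causes) = 1 − (1−0.02)·∏(1−qᵢ) over the active causes.
P(wilting | ¬root rot) = 0.02×0.75×0.76 + 0.74716×0.75×0.24 + 0.45806×0.25×0.76 + 0.860179×0.25×0.24 = 0.011400 + 0.134489 + 0.087031 + 0.051611 = 0.284531
Of this, 0.186100 comes from 0.134489 + 0.051611 (the pest infestation=true cases).
So P(pest infestation | wilting, ¬root rot) = 0.186100/0.284531 ≈ 0.654.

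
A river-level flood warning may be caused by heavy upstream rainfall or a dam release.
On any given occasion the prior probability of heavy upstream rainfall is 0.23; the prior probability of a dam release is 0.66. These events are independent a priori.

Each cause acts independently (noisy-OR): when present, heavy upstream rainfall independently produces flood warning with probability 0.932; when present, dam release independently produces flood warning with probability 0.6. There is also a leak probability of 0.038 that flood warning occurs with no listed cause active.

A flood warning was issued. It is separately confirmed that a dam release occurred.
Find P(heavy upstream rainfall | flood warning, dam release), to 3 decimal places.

P(heavy upstream rainfall | flood warning, dam release) ≈ 0.321

Under noisy-OR, P(flood warning | causes) = 1 − (1−0.038)·∏(1−qᵢ) over the active causes.
P(flood warning | dam release) = 0.6152*0.77 + 0.973834*0.23 = 0.473704 + 0.223982 = 0.697686
The heavy upstream rainfall-present share is 0.973834*0.23 = 0.223982.
P(heavy upstream rainfall | flood warning, dam release) = 0.223982 / 0.697686 ≈ 0.321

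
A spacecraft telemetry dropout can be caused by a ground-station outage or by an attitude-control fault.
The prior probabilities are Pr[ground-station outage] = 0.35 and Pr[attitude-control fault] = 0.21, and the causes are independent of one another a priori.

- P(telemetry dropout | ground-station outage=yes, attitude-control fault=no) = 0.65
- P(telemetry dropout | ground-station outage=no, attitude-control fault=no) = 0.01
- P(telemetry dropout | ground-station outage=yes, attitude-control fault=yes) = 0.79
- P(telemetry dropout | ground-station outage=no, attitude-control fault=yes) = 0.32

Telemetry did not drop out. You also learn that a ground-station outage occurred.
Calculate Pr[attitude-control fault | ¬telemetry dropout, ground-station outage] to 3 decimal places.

Pr[attitude-control fault | ¬telemetry dropout, ground-station outage] ≈ 0.138

By total probability over both values of attitude-control fault:
  P(¬telemetry dropout | ground-station outage) = 0.35·0.79 + 0.21·0.21
        = 0.276500 + 0.044100 = 0.320600
The terms with attitude-control fault present sum to 0.044100, so
  P(attitude-control fault | ¬telemetry dropout, ground-station outage) = 0.044100 / 0.320600 ≈ 0.138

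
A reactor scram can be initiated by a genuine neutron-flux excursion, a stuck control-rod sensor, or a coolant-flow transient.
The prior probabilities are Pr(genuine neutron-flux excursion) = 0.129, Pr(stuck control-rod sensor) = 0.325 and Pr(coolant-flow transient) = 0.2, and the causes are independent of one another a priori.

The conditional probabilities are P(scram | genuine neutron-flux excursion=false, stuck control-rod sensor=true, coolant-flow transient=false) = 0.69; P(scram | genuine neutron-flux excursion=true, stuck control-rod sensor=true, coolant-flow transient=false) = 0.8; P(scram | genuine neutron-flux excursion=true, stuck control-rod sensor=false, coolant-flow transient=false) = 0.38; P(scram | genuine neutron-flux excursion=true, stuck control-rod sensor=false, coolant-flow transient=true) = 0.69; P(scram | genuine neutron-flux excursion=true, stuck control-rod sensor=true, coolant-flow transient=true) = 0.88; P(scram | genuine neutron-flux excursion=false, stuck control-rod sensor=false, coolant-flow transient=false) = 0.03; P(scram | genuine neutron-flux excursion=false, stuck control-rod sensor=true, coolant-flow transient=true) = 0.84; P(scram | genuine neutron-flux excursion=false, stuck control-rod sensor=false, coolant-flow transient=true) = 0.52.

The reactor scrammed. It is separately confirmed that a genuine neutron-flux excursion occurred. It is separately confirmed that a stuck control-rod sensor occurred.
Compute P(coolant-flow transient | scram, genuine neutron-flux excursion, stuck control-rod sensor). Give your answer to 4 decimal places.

P(coolant-flow transient | scram, genuine neutron-flux excursion, stuck control-rod sensor) ≈ 0.2157

P(scram | genuine neutron-flux excursion, stuck control-rod sensor) = 0.8×0.8 + 0.88×0.2 = 0.640000 + 0.176000 = 0.816000
The coolant-flow transient-present share is 0.88×0.2 = 0.176000.
So P(coolant-flow transient | scram, genuine neutron-flux excursion, stuck control-rod sensor) = 0.176000/0.816000 ≈ 0.2157.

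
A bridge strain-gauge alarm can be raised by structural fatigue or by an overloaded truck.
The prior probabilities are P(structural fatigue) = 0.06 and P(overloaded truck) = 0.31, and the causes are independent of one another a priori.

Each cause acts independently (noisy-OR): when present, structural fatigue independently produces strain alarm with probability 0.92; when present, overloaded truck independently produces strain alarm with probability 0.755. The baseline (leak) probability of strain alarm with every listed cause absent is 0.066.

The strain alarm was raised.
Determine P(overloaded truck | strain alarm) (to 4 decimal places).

Under noisy-OR, P(strain alarm | causes) = 1 − (1−0.066)·∏(1−qᵢ) over the active causes.
P(strain alarm) = 0.066·0.94·0.69 + 0.77117·0.94·0.31 + 0.92528·0.06·0.69 + 0.981694·0.06·0.31 = 0.042808 + 0.224719 + 0.038307 + 0.018260 = 0.324094
The overloaded truck-present share is 0.224719 + 0.018260 = 0.242979.
So P(overloaded truck | strain alarm) = 0.242979/0.324094 ≈ 0.7497.

P(overloaded truck | strain alarm) ≈ 0.7497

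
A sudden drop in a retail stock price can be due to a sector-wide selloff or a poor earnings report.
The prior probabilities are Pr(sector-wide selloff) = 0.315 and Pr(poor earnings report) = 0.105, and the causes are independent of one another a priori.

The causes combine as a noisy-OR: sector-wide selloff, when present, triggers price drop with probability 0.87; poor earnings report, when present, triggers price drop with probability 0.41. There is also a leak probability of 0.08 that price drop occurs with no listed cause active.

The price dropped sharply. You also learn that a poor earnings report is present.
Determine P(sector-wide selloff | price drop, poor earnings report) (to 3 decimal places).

Under noisy-OR, P(price drop | causes) = 1 − (1−0.08)·∏(1−qᵢ) over the active causes.
P(price drop | poor earnings report) = 0.4572*0.685 + 0.929436*0.315 = 0.313182 + 0.292772 = 0.605954
Restricting to configurations with sector-wide selloff present: 0.929436*0.315 = 0.292772.
P(sector-wide selloff | price drop, poor earnings report) = 0.292772 / 0.605954 ≈ 0.483

P(sector-wide selloff | price drop, poor earnings report) ≈ 0.483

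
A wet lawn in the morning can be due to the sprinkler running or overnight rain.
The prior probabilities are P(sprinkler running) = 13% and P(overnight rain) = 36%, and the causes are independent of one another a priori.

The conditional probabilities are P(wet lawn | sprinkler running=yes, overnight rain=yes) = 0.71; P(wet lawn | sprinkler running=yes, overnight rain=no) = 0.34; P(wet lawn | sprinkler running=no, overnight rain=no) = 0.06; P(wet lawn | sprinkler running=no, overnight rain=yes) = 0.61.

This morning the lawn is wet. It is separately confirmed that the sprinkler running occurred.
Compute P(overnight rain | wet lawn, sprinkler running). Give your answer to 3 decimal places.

P(wet lawn | sprinkler running) = 0.34·0.64 + 0.71·0.36 = 0.217600 + 0.255600 = 0.473200
The overnight rain-present share is 0.71·0.36 = 0.255600.
So P(overnight rain | wet lawn, sprinkler running) = 0.255600/0.473200 ≈ 0.540.

P(overnight rain | wet lawn, sprinkler running) ≈ 0.540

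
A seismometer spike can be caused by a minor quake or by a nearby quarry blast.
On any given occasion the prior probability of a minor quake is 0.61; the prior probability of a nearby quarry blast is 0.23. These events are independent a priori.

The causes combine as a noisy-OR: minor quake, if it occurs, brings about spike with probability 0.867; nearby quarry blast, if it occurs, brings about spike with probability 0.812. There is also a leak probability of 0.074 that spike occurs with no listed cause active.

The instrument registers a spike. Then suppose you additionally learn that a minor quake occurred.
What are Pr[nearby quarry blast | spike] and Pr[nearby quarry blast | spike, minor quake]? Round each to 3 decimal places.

Pr[nearby quarry blast | spike] ≈ 0.327; Pr[nearby quarry blast | spike, minor quake] ≈ 0.250

Under noisy-OR, P(spike | causes) = 1 − (1−0.074)·∏(1−qᵢ) over the active causes.
Numerator (weight on configurations with nearby quarry blast): 0.074084 + 0.137051 = 0.211135
Denominator P(spike): 0.074·0.39·0.77 + 0.825912·0.39·0.23 + 0.876842·0.61·0.77 + 0.976846·0.61·0.23 = 0.645210
Posterior = 0.211135 / 0.645210 ≈ 0.327

Now condition on the additional information:
Enumerate both values of nearby quarry blast and weight by the priors:
  P(spike | minor quake) = 0.876842*0.77 + 0.976846*0.23
        = 0.675168 + 0.224675 = 0.899843
Configurations with nearby quarry blast contribute 0.224675, so
  P(nearby quarry blast | spike, minor quake) = 0.224675 / 0.899843 ≈ 0.250
— minor quake explains away the evidence for nearby quarry blast.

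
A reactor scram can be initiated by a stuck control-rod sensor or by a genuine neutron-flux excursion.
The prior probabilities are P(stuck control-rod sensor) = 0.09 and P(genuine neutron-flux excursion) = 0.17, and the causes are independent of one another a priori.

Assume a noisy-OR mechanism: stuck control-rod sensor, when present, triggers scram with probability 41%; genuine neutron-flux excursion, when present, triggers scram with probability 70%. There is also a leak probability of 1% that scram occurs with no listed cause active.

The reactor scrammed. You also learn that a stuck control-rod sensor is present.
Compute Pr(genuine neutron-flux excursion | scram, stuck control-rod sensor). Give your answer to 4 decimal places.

Under noisy-OR, P(scram | causes) = 1 − (1−0.01)·∏(1−qᵢ) over the active causes.
P(scram | stuck control-rod sensor) = 0.4159*0.83 + 0.82477*0.17 = 0.345197 + 0.140211 = 0.485408
The genuine neutron-flux excursion-present share is 0.82477*0.17 = 0.140211.
P(genuine neutron-flux excursion | scram, stuck control-rod sensor) = 0.140211 / 0.485408 ≈ 0.2889

Pr(genuine neutron-flux excursion | scram, stuck control-rod sensor) ≈ 0.2889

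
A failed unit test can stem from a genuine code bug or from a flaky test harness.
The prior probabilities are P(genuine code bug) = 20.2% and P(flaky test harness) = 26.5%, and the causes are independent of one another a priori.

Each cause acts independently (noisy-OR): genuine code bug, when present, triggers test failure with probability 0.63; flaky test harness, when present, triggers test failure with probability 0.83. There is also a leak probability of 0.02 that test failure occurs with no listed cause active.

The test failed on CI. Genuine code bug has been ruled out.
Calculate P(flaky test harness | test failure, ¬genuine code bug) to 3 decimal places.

Under noisy-OR, P(test failure | causes) = 1 − (1−0.02)·∏(1−qᵢ) over the active causes.
Sum P(test failure|·) weighted by the priors over both values of flaky test harness:
  P(test failure | ¬genuine code bug) = 0.02·0.735 + 0.8334·0.265
        = 0.014700 + 0.220851 = 0.235551
The terms with flaky test harness present sum to 0.220851, so
  P(flaky test harness | test failure, ¬genuine code bug) = 0.220851 / 0.235551 ≈ 0.938

P(flaky test harness | test failure, ¬genuine code bug) ≈ 0.938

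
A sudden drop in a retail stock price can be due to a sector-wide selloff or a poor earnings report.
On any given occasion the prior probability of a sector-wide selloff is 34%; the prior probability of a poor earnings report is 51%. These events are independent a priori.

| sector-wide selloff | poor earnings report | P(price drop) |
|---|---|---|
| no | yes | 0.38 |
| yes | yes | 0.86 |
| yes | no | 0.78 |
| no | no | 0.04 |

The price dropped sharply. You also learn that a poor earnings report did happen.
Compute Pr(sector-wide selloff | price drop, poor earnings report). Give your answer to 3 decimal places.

Enumerate both values of sector-wide selloff and weight by the priors:
  P(price drop | poor earnings report) = 0.38×0.66 + 0.86×0.34
        = 0.250800 + 0.292400 = 0.543200
Keeping only the sector-wide selloff-present terms gives 0.292400, so
  P(sector-wide selloff | price drop, poor earnings report) = 0.292400 / 0.543200 ≈ 0.538

Pr(sector-wide selloff | price drop, poor earnings report) ≈ 0.538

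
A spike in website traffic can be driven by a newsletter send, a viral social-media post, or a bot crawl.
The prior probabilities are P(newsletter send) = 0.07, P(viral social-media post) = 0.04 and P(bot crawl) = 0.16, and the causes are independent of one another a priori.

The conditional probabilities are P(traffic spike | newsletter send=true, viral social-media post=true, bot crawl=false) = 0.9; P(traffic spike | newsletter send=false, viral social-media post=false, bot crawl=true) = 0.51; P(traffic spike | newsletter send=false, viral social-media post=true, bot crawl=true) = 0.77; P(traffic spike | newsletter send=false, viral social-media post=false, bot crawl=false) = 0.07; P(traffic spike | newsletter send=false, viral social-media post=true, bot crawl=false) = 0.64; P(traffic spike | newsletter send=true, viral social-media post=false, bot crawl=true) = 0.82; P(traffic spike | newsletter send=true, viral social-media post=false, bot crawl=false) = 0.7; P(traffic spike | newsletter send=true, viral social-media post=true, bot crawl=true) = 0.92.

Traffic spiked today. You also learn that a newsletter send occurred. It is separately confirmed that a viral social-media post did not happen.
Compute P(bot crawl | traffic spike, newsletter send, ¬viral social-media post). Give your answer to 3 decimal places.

By total probability over both values of bot crawl:
  P(traffic spike | newsletter send, ¬viral social-media post) = 0.7*0.84 + 0.82*0.16
        = 0.588000 + 0.131200 = 0.719200
Keeping only the bot crawl-present terms gives 0.131200, so
  P(bot crawl | traffic spike, newsletter send, ¬viral social-media post) = 0.131200 / 0.719200 ≈ 0.182

P(bot crawl | traffic spike, newsletter send, ¬viral social-media post) ≈ 0.182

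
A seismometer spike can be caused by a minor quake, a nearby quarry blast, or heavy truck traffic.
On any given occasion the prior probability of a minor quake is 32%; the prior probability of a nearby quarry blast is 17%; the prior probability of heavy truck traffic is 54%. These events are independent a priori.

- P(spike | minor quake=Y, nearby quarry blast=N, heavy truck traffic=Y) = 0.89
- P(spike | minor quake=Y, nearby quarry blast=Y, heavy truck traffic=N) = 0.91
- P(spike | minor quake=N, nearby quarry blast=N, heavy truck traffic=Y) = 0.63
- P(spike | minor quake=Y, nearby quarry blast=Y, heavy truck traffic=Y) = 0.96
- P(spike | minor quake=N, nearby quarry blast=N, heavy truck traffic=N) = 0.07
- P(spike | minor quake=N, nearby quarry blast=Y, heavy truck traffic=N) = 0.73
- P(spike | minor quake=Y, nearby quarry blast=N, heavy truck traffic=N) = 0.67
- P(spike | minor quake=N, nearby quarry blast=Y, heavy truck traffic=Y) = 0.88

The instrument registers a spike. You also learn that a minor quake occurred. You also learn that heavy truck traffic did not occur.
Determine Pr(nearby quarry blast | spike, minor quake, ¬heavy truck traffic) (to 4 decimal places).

Enumerate both values of nearby quarry blast and weight by the priors:
  P(spike | minor quake, ¬heavy truck traffic) = 0.67·0.83 + 0.91·0.17
        = 0.556100 + 0.154700 = 0.710800
Keeping only the nearby quarry blast-present terms gives 0.154700, so
  P(nearby quarry blast | spike, minor quake, ¬heavy truck traffic) = 0.154700 / 0.710800 ≈ 0.2176

Pr(nearby quarry blast | spike, minor quake, ¬heavy truck traffic) ≈ 0.2176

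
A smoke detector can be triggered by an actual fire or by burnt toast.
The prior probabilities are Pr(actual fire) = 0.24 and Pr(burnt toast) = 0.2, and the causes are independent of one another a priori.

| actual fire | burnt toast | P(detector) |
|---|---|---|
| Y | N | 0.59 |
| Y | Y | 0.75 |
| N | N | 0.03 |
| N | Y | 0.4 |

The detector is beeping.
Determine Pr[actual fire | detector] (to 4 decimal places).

Pr[actual fire | detector] ≈ 0.6538

For the numerator, keep only actual fire=true terms: 0.113280 + 0.036000 = 0.149280
The normalizing constant is 0.03×0.76×0.8 + 0.4×0.76×0.2 + 0.59×0.24×0.8 + 0.75×0.24×0.2 = 0.228320
Posterior = 0.149280 / 0.228320 ≈ 0.6538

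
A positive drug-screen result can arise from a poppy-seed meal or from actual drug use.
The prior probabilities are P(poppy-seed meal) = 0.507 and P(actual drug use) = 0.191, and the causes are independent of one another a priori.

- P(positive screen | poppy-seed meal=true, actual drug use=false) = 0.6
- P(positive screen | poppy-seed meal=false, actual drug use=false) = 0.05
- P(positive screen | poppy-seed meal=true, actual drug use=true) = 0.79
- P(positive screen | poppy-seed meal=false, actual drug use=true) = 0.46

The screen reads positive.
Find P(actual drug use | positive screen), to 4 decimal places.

Numerator (weight on configurations with actual drug use): 0.043315 + 0.076501 = 0.119816
Denominator P(positive screen): 0.05×0.493×0.809 + 0.46×0.493×0.191 + 0.6×0.507×0.809 + 0.79×0.507×0.191 = 0.385856
Posterior = 0.119816 / 0.385856 ≈ 0.3105

P(actual drug use | positive screen) ≈ 0.3105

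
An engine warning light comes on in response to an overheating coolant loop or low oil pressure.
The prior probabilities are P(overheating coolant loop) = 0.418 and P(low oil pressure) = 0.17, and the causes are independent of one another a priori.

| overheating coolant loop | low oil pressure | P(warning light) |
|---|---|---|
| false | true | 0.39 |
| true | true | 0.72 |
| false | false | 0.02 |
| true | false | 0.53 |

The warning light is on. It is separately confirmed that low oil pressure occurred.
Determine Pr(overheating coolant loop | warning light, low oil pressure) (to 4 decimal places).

Pr(overheating coolant loop | warning light, low oil pressure) ≈ 0.5701

Enumerate both values of overheating coolant loop and weight by the priors:
  P(warning light | low oil pressure) = 0.39×0.582 + 0.72×0.418
        = 0.226980 + 0.300960 = 0.527940
Configurations with overheating coolant loop contribute 0.300960, so
  P(overheating coolant loop | warning light, low oil pressure) = 0.300960 / 0.527940 ≈ 0.5701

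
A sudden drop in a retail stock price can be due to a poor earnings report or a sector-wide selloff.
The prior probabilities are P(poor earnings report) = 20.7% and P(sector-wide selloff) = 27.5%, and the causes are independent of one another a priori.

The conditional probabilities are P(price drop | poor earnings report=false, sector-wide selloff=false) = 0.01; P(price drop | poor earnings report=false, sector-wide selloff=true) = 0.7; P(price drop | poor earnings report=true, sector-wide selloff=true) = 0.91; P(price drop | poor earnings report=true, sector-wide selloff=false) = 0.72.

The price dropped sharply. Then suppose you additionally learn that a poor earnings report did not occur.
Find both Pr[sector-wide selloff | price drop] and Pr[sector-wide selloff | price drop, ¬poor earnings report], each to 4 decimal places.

Weight on sector-wide selloff=true, given the evidence: 0.152653 + 0.051802 = 0.204455
Normalizer over all consistent configurations: 0.01·0.793·0.725 + 0.7·0.793·0.275 + 0.72·0.207·0.725 + 0.91·0.207·0.275 = 0.318258
Posterior = 0.204455 / 0.318258 ≈ 0.6424

With the extra evidence:
P(price drop | ¬poor earnings report) = 0.01·0.725 + 0.7·0.275 = 0.007250 + 0.192500 = 0.199750
Restricting to configurations with sector-wide selloff present: 0.7·0.275 = 0.192500.
Hence the posterior is 0.192500/0.199750 ≈ 0.9637.
With poor earnings report excluded, sector-wide selloff must carry more of the explanatory weight for the price drop.

Pr[sector-wide selloff | price drop] ≈ 0.6424; Pr[sector-wide selloff | price drop, ¬poor earnings report] ≈ 0.9637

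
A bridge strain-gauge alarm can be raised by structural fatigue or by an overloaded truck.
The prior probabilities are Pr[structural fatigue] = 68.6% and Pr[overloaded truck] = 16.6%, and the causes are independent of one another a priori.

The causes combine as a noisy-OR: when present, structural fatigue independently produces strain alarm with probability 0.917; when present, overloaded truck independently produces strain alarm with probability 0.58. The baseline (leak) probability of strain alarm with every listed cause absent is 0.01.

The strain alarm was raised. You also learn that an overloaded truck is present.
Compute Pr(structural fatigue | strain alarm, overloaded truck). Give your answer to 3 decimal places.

Under noisy-OR, P(strain alarm | causes) = 1 − (1−0.01)·∏(1−qᵢ) over the active causes.
P(strain alarm | overloaded truck) = 0.5842·0.314 + 0.965489·0.686 = 0.183439 + 0.662325 = 0.845764
Of this, 0.662325 comes from 0.965489·0.686 (the structural fatigue=true cases).
P(structural fatigue | strain alarm, overloaded truck) = 0.662325 / 0.845764 ≈ 0.783

Pr(structural fatigue | strain alarm, overloaded truck) ≈ 0.783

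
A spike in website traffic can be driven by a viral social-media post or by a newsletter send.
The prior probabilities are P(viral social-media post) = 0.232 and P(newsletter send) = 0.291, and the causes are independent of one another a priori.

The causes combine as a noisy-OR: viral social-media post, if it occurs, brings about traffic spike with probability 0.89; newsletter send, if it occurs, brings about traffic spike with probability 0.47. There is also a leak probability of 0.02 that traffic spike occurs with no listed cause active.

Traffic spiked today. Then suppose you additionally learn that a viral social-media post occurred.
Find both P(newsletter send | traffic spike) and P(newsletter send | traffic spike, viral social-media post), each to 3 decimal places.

P(newsletter send | traffic spike) ≈ 0.520; P(newsletter send | traffic spike, viral social-media post) ≈ 0.303

Under noisy-OR, P(traffic spike | causes) = 1 − (1−0.02)·∏(1−qᵢ) over the active causes.
P(traffic spike) = 0.02*0.768*0.709 + 0.4806*0.768*0.291 + 0.8922*0.232*0.709 + 0.942866*0.232*0.291 = 0.010890 + 0.107408 + 0.146756 + 0.063655 = 0.328709
Restricting to configurations with newsletter send present: 0.107408 + 0.063655 = 0.171063.
So P(newsletter send | traffic spike) = 0.171063/0.328709 ≈ 0.520.

Now also conditioning on viral social-media post=true:
For the numerator, keep only newsletter send=true terms: 0.942866*0.291 = 0.274374
Normalizer over all consistent configurations: 0.8922*0.709 + 0.942866*0.291 = 0.906944
Posterior = 0.274374 / 0.906944 ≈ 0.303
This is intercausal reasoning (explaining away): once viral social-media post accounts for the traffic spike, newsletter send becomes less likely.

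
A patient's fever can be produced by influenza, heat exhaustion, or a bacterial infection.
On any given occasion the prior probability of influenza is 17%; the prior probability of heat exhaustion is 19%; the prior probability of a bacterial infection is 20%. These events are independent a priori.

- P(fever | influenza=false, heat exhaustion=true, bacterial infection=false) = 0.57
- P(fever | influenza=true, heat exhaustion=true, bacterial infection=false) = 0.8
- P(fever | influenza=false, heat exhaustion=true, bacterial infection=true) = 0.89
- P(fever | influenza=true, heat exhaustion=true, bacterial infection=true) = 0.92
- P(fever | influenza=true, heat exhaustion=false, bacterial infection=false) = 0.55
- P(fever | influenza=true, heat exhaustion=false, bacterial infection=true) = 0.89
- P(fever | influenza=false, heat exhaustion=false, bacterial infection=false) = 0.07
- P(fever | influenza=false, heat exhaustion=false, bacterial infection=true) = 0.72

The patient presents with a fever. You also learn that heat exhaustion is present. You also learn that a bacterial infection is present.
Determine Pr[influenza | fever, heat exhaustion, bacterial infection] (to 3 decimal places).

Numerator (weight on configurations with influenza): 0.92*0.17 = 0.156400
Denominator P(fever | heat exhaustion, bacterial infection): 0.89*0.83 + 0.92*0.17 = 0.895100
P(influenza | fever, heat exhaustion, bacterial infection) = 0.156400/0.895100 ≈ 0.175

Pr[influenza | fever, heat exhaustion, bacterial infection] ≈ 0.175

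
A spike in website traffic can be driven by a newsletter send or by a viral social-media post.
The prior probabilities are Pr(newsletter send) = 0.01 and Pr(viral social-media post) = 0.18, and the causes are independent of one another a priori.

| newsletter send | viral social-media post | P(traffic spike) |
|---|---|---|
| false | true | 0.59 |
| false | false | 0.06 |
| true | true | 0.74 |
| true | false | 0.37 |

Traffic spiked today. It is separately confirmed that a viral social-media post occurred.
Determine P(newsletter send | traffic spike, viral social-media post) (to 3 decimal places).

P(newsletter send | traffic spike, viral social-media post) ≈ 0.013

P(traffic spike | viral social-media post) = 0.59×0.99 + 0.74×0.01 = 0.584100 + 0.007400 = 0.591500
The newsletter send-present share is 0.74×0.01 = 0.007400.
Hence the posterior is 0.007400/0.591500 ≈ 0.013.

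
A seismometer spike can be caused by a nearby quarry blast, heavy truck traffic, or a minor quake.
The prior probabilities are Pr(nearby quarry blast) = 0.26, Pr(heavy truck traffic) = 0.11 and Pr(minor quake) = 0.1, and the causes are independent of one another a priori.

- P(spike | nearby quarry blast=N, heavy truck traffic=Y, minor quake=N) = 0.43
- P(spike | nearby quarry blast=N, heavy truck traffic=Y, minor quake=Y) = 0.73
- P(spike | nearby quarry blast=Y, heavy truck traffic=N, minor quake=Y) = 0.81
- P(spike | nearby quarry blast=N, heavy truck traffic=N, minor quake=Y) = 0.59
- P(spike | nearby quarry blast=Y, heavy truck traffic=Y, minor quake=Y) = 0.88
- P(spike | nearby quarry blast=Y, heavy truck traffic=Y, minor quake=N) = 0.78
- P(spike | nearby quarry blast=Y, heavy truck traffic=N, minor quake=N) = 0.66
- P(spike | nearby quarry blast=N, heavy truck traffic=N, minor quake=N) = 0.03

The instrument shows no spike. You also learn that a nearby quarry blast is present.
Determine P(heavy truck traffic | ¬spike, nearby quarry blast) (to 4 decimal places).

P(heavy truck traffic | ¬spike, nearby quarry blast) ≈ 0.0740

Sum P(¬spike|·) weighted by the priors over the 4 (heavy truck traffic, minor quake) configurations:
  P(¬spike | nearby quarry blast) = 0.34×0.89×0.9 + 0.19×0.89×0.1 + 0.22×0.11×0.9 + 0.12×0.11×0.1
        = 0.272340 + 0.016910 + 0.021780 + 0.001320 = 0.312350
Configurations with heavy truck traffic contribute 0.023100, so
  P(heavy truck traffic | ¬spike, nearby quarry blast) = 0.023100 / 0.312350 ≈ 0.0740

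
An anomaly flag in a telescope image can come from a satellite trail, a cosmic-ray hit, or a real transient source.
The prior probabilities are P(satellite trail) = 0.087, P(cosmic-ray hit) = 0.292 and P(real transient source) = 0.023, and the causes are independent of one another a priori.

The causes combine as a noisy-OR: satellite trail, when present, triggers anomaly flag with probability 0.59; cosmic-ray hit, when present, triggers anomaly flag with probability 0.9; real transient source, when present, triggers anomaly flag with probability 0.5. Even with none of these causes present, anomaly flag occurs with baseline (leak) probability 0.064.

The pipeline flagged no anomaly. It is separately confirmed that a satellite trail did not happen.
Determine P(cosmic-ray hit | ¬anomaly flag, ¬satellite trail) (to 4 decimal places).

Under noisy-OR, P(anomaly flag | causes) = 1 − (1−0.064)·∏(1−qᵢ) over the active causes.
Enumerate the 4 (cosmic-ray hit, real transient source) configurations and weight by the priors:
  P(¬anomaly flag | ¬satellite trail) = 0.936×0.708×0.977 + 0.468×0.708×0.023 + 0.0936×0.292×0.977 + 0.0468×0.292×0.023
        = 0.647446 + 0.007621 + 0.026703 + 0.000314 = 0.682084
Keeping only the cosmic-ray hit-present terms gives 0.027017, so
  P(cosmic-ray hit | ¬anomaly flag, ¬satellite trail) = 0.027017 / 0.682084 ≈ 0.0396

P(cosmic-ray hit | ¬anomaly flag, ¬satellite trail) ≈ 0.0396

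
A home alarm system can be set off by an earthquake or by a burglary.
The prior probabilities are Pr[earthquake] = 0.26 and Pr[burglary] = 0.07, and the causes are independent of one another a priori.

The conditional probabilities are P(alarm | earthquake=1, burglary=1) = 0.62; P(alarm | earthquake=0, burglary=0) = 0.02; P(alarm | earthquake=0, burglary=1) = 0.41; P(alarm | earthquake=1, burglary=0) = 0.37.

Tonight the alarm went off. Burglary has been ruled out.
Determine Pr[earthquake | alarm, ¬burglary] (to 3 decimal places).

Pr[earthquake | alarm, ¬burglary] ≈ 0.867

Numerator (weight on configurations with earthquake): 0.37*0.26 = 0.096200
Normalizer over all consistent configurations: 0.02*0.74 + 0.37*0.26 = 0.111000
P(earthquake | alarm, ¬burglary) = 0.096200/0.111000 ≈ 0.867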